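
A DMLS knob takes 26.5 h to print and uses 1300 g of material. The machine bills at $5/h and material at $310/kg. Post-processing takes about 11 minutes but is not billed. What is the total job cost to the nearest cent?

Machine cost = 5 × 26.5, so $132.50.
Material cost = 310 × 1300/1000, so $403.00.
Total = 132.50 + 403.00 = $535.50.

$535.50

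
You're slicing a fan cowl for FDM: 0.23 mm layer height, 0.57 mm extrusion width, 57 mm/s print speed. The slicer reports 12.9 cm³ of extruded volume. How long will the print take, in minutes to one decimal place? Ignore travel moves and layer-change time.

28.8 minutes

Extrusion cross-section = 0.23 × 0.57 = 0.1311 mm².
Toolpath length = 12.9 cm³ / 0.1311 mm² = 12900 / 0.1311 = 98398.2 mm.
Print-move time = 98398.2 / 57, so 1726.3 s.
Converting: 1726.3 s = 28.8 minutes.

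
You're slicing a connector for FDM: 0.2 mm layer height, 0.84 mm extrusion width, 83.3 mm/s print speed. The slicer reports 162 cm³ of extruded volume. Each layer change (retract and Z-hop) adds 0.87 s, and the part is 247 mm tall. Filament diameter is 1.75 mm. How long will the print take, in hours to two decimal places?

Extrusion cross-section: 0.2 × 0.84 → 0.168 mm².
Total extruded path = 162000/0.168 = 964285.7 mm.
Extrusion time = 964285.7 / 83.3 = 11576.1 s.
Number of layers: 247 / 0.2 → 1235 (rounded up).
Non-print overhead = 1235 × 0.87 = 1074.45 s.
Total = 11576.1 + 1074.45 = 12650.55 s = 3.51 hours.

3.51 hours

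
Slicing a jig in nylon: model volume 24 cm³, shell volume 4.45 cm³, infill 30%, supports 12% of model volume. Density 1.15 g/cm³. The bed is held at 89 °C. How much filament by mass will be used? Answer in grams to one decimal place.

15.2 g

Interior volume: 24 − 4.45 → 19.55 cm³.
Deposited infill = 0.30 × 19.55 = 5.865 cm³.
Support: 0.12 × 24 → 2.88 cm³.
Total printed volume: 4.45 + 5.865 + 2.88 → 13.195 cm³.
Mass: 13.195 × 1.15 → 15.17425 g.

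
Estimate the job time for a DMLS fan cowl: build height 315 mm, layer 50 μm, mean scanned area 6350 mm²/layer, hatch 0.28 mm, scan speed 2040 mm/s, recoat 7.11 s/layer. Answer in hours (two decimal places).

Layers = ⌈315/0.05⌉ = 6300.
Scan path per layer = 6350 / 0.28, so 22678.6 mm.
Laser time per layer: 22678.6 / 2040 → 11.117 s.
Per-layer time = 11.117 + 7.11 = 18.227 s.
Build time = 6300 × 18.227 = 114830.1 s = 31.90 hours.

31.90 hours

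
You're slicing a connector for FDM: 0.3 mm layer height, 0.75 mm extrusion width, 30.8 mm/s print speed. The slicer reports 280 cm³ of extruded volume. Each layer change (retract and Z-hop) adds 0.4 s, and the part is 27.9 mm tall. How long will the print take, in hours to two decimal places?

Extrusion cross-section: 0.3 × 0.75 → 0.225 mm².
Path length: 280000 mm³ / 0.225 mm² → 1244444.4 mm.
Time extruding = 1244444.4 / 30.8 = 40404 s.
Number of layers: 27.9 / 0.3 → 93 (rounded up).
Z-hop total: 93 × 0.4 → 37.2 s.
Altogether 40404 + 37.2 = 40441.2 s, i.e. 11.23 hours.

11.23 hours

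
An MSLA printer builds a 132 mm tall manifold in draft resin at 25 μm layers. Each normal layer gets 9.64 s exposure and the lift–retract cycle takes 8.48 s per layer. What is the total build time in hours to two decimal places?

26.58 hours

Number of layers: 132 / 0.025 → 5280 (rounded up).
Each layer takes = 9.64 + 8.48 = 18.12 s.
Build time: 5280 × 18.12 s = 95673.6 s, i.e. 26.58 hours.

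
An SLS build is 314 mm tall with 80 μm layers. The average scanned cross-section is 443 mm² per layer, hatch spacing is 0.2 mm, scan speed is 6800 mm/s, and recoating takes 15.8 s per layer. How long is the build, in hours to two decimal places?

17.58 hours

Layers = ⌈314/0.08⌉ = 3925.
Hatch length per layer = 443 / 0.2 = 2215 mm.
Laser time per layer = 2215 / 6800, so 0.3257 s.
Layer cycle = 0.3257 + 15.8 = 16.1257 s.
Total: 3925 × 16.1257 s = 63293.3725 s → 17.58 hours.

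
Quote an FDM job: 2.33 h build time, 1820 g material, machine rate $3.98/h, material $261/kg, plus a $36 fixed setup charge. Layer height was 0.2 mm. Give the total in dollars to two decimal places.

Machine cost: 3.98 × 2.33 → $9.2734.
Material charge = 261 × 1820/1000 = $475.02.
Adding setup: 9.2734 + 475.02 + 36 → 520.2934 ≈ $520.29.

$520.29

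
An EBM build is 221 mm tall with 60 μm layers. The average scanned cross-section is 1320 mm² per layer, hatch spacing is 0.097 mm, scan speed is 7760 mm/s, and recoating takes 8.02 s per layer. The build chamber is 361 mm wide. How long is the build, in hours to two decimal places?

10.00 hours

Number of layers: 221 / 0.06 → 3684 (rounded up).
Per-layer scan distance = 1320 / 0.097 = 13608.2 mm.
Per-layer scan time = 13608.2 / 7760, so 1.7536 s.
Layer cycle = 1.7536 + 8.02, so 9.7736 s.
Total: 3684 × 9.7736 s = 36005.9424 s → 10.00 hours.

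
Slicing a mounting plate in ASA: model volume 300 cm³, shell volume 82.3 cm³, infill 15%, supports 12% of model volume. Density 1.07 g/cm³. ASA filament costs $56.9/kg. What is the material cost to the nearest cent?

$9.19

Infill region: 300 − 82.3 → 217.7 cm³.
Deposited infill = 0.15 × 217.7 = 32.655 cm³.
Support = 0.12 × 300 = 36 cm³.
Total extruded = 82.3 + 32.655 + 36, so 150.955 cm³.
Mass = 150.955 × 1.07, so 161.52185 g.
Cost = 161.52185 g / 1000 × $56.9/kg = $9.19.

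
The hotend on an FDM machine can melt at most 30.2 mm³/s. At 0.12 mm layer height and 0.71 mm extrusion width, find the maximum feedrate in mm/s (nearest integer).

354 mm/s

Extrusion cross-section: 0.12 × 0.71 → 0.0852 mm².
Max speed = 30.2 / 0.0852 = 354.46 ≈ 354 mm/s.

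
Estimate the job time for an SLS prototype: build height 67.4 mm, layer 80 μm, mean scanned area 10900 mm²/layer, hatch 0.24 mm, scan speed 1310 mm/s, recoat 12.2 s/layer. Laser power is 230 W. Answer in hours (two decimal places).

Layers = ⌈67.4/0.08⌉ = 843.
Scan path per layer = 10900 / 0.24, so 45416.7 mm.
Scan time per layer = 45416.7 / 1310, so 34.6692 s.
Time per layer = 34.6692 + 12.2, so 46.8692 s.
Build time = 843 × 46.8692 = 39510.7356 s = 10.98 hours.

10.98 hours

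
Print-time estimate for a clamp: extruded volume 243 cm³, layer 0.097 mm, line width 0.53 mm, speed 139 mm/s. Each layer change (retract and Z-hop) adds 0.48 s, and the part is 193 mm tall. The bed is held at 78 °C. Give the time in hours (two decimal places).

Bead cross-section = 0.097 × 0.53, so 0.05141 mm².
Toolpath length = 243 cm³ / 0.05141 mm² = 243000 / 0.05141 = 4726706.9 mm.
Time extruding = 4726706.9 / 139 = 34005.1 s.
Number of layers: 193 / 0.097 → 1990 (rounded up).
Z-hop total = 1990 × 0.48 = 955.2 s.
Altogether 34005.1 + 955.2 = 34960.3 s, i.e. 9.71 hours.

9.71 hours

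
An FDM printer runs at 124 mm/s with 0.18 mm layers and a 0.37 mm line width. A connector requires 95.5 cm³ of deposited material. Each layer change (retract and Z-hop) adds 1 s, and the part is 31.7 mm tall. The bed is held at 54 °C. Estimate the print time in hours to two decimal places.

3.26 hours

Bead cross-section = 0.18 × 0.37 = 0.0666 mm².
Toolpath length = 95.5 cm³ / 0.0666 mm² = 95500 / 0.0666 = 1433933.9 mm.
Extrusion time = 1433933.9 / 124 = 11564 s.
Number of layers: 31.7 / 0.18 → 177 (rounded up).
Non-print overhead = 177 × 1 = 177 s.
Altogether 11564 + 177 = 11741 s, i.e. 3.26 hours.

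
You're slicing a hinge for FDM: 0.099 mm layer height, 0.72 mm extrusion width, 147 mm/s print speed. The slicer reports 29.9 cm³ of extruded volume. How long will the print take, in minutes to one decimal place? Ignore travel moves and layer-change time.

Line area = 0.099 × 0.72 = 0.07128 mm².
Toolpath length = 29.9 cm³ / 0.07128 mm² = 29900 / 0.07128 = 419472.5 mm.
Time extruding: 419472.5 / 147 → 2853.6 s.
Converting: 2853.6 s = 47.6 minutes.

47.6 minutes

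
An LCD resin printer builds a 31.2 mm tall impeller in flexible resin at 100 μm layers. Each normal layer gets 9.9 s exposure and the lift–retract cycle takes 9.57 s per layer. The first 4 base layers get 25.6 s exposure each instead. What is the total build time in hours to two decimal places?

1.70 hours

Layer count = ceil(31.2 / 0.1) = 312.
Burn-in layers: 4 × (25.6 + 9.57) → 140.68 s.
Normal layers: 308 × (9.9 + 9.57) → 5996.76 s.
Sum: 140.68 + 5996.76 = 6137.44 s → 1.70 hours.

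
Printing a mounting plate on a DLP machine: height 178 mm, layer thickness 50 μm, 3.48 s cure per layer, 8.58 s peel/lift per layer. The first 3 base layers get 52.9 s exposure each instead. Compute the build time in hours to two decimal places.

Layers = ⌈178/0.05⌉ = 3560.
Base layers = 3 × (52.9 + 8.58), so 184.44 s.
Normal layers = 3557 × (3.48 + 8.58) = 42897.42 s.
Sum: 184.44 + 42897.42 = 43081.86 s → 11.97 hours.

11.97 hours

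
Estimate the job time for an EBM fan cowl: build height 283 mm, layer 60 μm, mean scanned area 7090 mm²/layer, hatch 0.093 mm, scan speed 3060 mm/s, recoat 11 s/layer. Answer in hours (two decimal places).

Layer count = ceil(283 / 0.06) = 4717.
Scan path per layer = 7090 / 0.093 = 76236.6 mm.
Beam time per layer = 76236.6 / 3060 = 24.9139 s.
Per-layer time = 24.9139 + 11 = 35.9139 s.
Build time = 4717 × 35.9139 = 169405.8663 s = 47.06 hours.

47.06 hours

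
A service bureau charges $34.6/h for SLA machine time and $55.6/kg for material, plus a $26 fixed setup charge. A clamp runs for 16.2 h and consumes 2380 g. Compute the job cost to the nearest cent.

$718.85

Machine cost = 34.6 × 16.2, so $560.52.
Material charge: 55.6 × 2380/1000 → $132.328.
Adding setup: 560.52 + 132.328 + 26 → 718.848 ≈ $718.85.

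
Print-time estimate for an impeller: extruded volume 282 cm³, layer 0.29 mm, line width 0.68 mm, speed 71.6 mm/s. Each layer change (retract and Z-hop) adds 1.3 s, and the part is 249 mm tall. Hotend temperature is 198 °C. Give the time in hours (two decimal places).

5.86 hours

Extrusion cross-section: 0.29 × 0.68 → 0.1972 mm².
Total extruded path = 282000/0.1972 = 1430020.3 mm.
Print-move time = 1430020.3 / 71.6, so 19972.4 s.
Layer count = ceil(249 / 0.29) = 859.
Z-hop total = 859 × 1.3, so 1116.7 s.
Altogether 19972.4 + 1116.7 = 21089.1 s, i.e. 5.86 hours.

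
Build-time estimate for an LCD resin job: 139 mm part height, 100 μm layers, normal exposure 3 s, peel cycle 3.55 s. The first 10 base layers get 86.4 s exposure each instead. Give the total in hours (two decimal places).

2.76 hours

Layer count = ceil(139 / 0.1) = 1390.
Base layers = 10 × (86.4 + 3.55) = 899.5 s.
Regular layers: 1380 × (3 + 3.55) → 9039 s.
Total = 899.5 + 9039 = 9938.5 s = 2.76 hours.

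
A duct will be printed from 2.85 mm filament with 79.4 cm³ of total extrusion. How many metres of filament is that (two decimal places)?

Cross-section of 2.85 mm filament: π·(2.85/2)² = 6.3794 mm².
L = 79400 mm³ / 6.3794 mm² = 12446.31 mm, i.e. 12.45 m.

12.45 m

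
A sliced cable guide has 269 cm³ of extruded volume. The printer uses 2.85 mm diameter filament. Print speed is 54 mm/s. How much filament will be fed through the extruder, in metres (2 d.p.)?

Cross-section of 2.85 mm filament: π·(2.85/2)² = 6.3794 mm².
Length = 269 cm³ / 6.3794 mm² = 269000 / 6.3794 = 42166.97 mm = 42.17 m.

42.17 m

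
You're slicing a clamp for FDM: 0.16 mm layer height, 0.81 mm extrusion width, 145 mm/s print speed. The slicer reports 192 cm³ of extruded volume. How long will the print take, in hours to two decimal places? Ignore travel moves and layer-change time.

Extrusion cross-section = 0.16 × 0.81 = 0.1296 mm².
Path length: 192000 mm³ / 0.1296 mm² → 1481481.5 mm.
Print-move time: 1481481.5 / 145 → 10217.1 s.
Converting: 10217.1 s = 2.84 hours.

2.84 hours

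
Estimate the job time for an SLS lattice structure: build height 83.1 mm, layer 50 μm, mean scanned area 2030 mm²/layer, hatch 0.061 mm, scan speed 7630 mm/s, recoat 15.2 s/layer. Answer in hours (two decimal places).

9.03 hours

Layer count = ceil(83.1 / 0.05) = 1662.
Per-layer scan distance = 2030 / 0.061 = 33278.7 mm.
Laser time per layer = 33278.7 / 7630 = 4.3616 s.
Per-layer time = 4.3616 + 15.2 = 19.5616 s.
1662 layers × 19.5616 s/layer = 32511.3792 s, i.e. 9.03 hours.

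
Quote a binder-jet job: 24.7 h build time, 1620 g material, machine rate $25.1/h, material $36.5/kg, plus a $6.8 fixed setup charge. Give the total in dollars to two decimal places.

Machine cost: 25.1 × 24.7 → $619.97.
Material cost: 36.5 × 1620/1000 → $59.13.
Total = 619.97 + 59.13 + 6.8 = $685.90.

$685.90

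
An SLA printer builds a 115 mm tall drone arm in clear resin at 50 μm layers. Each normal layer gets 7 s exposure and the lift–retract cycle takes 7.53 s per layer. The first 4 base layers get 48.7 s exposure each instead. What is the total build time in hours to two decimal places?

Layers = ⌈115/0.05⌉ = 2300.
Bottom layers = 4 × (48.7 + 7.53), so 224.92 s.
Normal layers = 2296 × (7 + 7.53), so 33360.88 s.
Total = 224.92 + 33360.88 = 33585.8 s = 9.33 hours.

9.33 hours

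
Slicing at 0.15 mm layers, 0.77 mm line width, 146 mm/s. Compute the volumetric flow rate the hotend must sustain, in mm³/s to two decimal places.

Bead cross-section = 0.15 × 0.77, so 0.1155 mm².
Q = v·A = 146 × 0.1155 = 16.86 mm³/s.

16.86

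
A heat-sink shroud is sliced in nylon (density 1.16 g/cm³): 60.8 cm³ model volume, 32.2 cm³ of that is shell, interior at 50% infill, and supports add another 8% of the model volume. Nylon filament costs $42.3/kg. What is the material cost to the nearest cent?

$2.52

Interior volume = 60.8 − 32.2 = 28.6 cm³.
Deposited infill: 0.50 × 28.6 → 14.3 cm³.
Support = 0.08 × 60.8, so 4.864 cm³.
Deposited volume: 32.2 + 14.3 + 4.864 → 51.364 cm³.
Mass: 51.364 × 1.16 → 59.58224 g.
Cost = 59.58224 g / 1000 × $42.3/kg = $2.52.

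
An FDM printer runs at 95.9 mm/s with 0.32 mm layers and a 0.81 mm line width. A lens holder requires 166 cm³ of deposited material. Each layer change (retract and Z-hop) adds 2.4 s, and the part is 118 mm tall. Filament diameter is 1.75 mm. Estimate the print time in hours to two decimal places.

Extrusion cross-section = 0.32 × 0.81 = 0.2592 mm².
Toolpath length = 166 cm³ / 0.2592 mm² = 166000 / 0.2592 = 640432.1 mm.
Extrusion time: 640432.1 / 95.9 → 6678.1 s.
Layers = ⌈118/0.32⌉ = 369.
Z-hop total = 369 × 2.4, so 885.6 s.
Total = 6678.1 + 885.6 = 7563.7 s = 2.10 hours.

2.10 hours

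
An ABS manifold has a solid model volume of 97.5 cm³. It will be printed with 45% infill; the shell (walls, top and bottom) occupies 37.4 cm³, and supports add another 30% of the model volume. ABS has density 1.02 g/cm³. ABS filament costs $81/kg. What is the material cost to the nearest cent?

Infill region = 97.5 − 37.4 = 60.1 cm³.
Infill volume = 0.45 × 60.1 = 27.045 cm³.
Support: 0.30 × 97.5 → 29.25 cm³.
Total printed volume: 37.4 + 27.045 + 29.25 → 93.695 cm³.
Mass = 93.695 × 1.02, so 95.5689 g.
Cost = 95.5689 g / 1000 × $81/kg = $7.74.

$7.74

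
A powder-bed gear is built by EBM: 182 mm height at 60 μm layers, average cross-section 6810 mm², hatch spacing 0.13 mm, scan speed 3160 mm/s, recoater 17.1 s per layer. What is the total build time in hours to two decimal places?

Layers = ⌈182/0.06⌉ = 3034.
Scan path per layer = 6810 / 0.13 = 52384.6 mm.
Scan time per layer = 52384.6 / 3160, so 16.5774 s.
Time per layer: 16.5774 + 17.1 → 33.6774 s.
Build time = 3034 × 33.6774 = 102177.2316 s = 28.38 hours.

28.38 hours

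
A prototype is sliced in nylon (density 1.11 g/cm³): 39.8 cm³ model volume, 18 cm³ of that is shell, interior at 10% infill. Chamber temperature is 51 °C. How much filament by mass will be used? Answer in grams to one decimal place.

22.4 g

Volume inside the shell: 39.8 − 18 → 21.8 cm³.
Infill volume: 0.10 × 21.8 → 2.18 cm³.
Deposited volume = 18 + 2.18, so 20.18 cm³.
Mass = 20.18 × 1.11 = 22.3998 g.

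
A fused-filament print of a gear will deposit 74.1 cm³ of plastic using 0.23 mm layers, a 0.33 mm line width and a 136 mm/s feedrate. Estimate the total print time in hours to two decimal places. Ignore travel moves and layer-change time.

1.99 hours

Bead cross-section: 0.23 × 0.33 → 0.0759 mm².
Path length: 74100 mm³ / 0.0759 mm² → 976284.6 mm.
Print-move time = 976284.6 / 136 = 7178.6 s.
7178.6 s = 1.99 hours.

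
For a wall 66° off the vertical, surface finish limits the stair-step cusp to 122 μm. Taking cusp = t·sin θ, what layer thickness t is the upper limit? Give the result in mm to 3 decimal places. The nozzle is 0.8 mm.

Layer height = cusp / sin(66°) = 0.122 / 0.9135 = 0.134 mm.

0.134 mm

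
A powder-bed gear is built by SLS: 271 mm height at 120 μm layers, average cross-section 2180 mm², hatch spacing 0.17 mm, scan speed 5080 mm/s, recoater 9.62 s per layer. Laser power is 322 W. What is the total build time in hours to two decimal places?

Layers = ⌈271/0.12⌉ = 2259.
Hatch length per layer = 2180 / 0.17, so 12823.5 mm.
Scan time per layer = 12823.5 / 5080, so 2.5243 s.
Layer cycle = 2.5243 + 9.62 = 12.1443 s.
2259 layers × 12.1443 s/layer = 27433.9737 s, i.e. 7.62 hours.

7.62 hours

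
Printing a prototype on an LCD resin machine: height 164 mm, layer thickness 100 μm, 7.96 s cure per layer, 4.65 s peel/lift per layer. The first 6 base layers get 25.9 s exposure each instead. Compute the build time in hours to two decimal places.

5.77 hours

Number of layers: 164 / 0.1 → 1640 (rounded up).
Bottom layers: 6 × (25.9 + 4.65) → 183.3 s.
Normal layers = 1634 × (7.96 + 4.65) = 20604.74 s.
Total = 183.3 + 20604.74 = 20788.04 s = 5.77 hours.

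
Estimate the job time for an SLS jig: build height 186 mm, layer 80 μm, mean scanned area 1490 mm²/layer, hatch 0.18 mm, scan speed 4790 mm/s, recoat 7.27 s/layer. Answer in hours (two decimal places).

Layer count = ceil(186 / 0.08) = 2325.
Per-layer scan distance = 1490 / 0.18, so 8277.8 mm.
Per-layer scan time = 8277.8 / 4790, so 1.7281 s.
Per-layer time = 1.7281 + 7.27, so 8.9981 s.
2325 layers × 8.9981 s/layer = 20920.5825 s, i.e. 5.81 hours.

5.81 hours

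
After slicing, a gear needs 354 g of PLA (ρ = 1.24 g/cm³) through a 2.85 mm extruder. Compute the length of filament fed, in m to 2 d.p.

44.75 m

Extruded volume: 354/1.24 = 285.4839 cm³ (285483.9 mm³).
A = π r² = π × 1.425² = 6.3794 mm².
Length = 285483.9 / 6.3794 = 44750.9 mm = 44.75 m.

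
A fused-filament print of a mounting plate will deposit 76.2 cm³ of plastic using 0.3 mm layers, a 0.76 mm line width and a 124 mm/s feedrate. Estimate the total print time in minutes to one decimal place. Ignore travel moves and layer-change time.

Extrusion cross-section = 0.3 × 0.76, so 0.228 mm².
Toolpath length = 76.2 cm³ / 0.228 mm² = 76200 / 0.228 = 334210.5 mm.
Extrusion time = 334210.5 / 124 = 2695.2 s.
In the requested units: 2695.2 s = 44.9 minutes.

44.9 minutes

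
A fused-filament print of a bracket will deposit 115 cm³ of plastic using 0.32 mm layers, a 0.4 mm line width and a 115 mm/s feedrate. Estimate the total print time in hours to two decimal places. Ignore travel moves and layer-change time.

2.17 hours

Bead cross-section = 0.32 × 0.4 = 0.128 mm².
Total extruded path = 115000/0.128 = 898437.5 mm.
Extrusion time = 898437.5 / 115 = 7812.5 s.
That's 7812.5 s → 2.17 hours.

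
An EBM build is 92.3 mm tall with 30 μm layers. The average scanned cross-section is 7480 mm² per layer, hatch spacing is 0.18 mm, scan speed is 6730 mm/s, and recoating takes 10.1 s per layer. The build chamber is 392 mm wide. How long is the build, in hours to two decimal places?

13.91 hours

Layers = ⌈92.3/0.03⌉ = 3077.
Hatch length per layer = 7480 / 0.18 = 41555.6 mm.
Scan time per layer: 41555.6 / 6730 → 6.1747 s.
Layer cycle = 6.1747 + 10.1, so 16.2747 s.
3077 layers × 16.2747 s/layer = 50077.2519 s, i.e. 13.91 hours.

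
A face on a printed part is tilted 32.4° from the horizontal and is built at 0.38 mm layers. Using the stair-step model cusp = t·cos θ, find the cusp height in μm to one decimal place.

320.8 μm

h_c = t·cos θ = 0.38 × 0.8443 = 0.320834 mm (320.8 μm).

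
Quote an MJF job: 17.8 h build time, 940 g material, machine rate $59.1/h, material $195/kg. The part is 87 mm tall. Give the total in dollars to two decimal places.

Time charge: 59.1 × 17.8 → $1051.98.
Material charge = 195 × 940/1000 = $183.30.
Total = 1051.98 + 183.30 = $1235.28.

$1235.28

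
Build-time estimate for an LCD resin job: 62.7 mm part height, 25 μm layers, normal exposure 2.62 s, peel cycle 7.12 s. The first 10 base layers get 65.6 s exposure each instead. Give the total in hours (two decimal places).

Layers = ⌈62.7/0.025⌉ = 2508.
Base layers = 10 × (65.6 + 7.12), so 727.2 s.
Regular layers: 2498 × (2.62 + 7.12) → 24330.52 s.
Total = 727.2 + 24330.52 = 25057.72 s = 6.96 hours.

6.96 hours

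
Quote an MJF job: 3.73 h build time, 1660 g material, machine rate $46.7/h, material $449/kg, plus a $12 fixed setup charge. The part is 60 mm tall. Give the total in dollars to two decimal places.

$931.53

Machine-time cost = 46.7 × 3.73 = $174.191.
Feedstock cost = 449 × 1660/1000 = $745.34.
Adding setup: 174.191 + 745.34 + 12 → 931.531 ≈ $931.53.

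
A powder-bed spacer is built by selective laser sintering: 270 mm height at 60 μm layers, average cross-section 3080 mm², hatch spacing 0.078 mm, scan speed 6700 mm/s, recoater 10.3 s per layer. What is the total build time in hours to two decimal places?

Layers = ⌈270/0.06⌉ = 4500.
Per-layer scan distance: 3080 / 0.078 → 39487.2 mm.
Scan time per layer: 39487.2 / 6700 → 5.8936 s.
Time per layer = 5.8936 + 10.3, so 16.1936 s.
Build time = 4500 × 16.1936 = 72871.2 s = 20.24 hours.

20.24 hours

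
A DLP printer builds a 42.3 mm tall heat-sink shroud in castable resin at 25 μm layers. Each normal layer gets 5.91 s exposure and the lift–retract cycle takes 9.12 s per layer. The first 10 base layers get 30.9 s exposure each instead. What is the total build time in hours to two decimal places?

7.13 hours

Layers = ⌈42.3/0.025⌉ = 1692.
Bottom layers = 10 × (30.9 + 9.12), so 400.2 s.
Regular layers = 1682 × (5.91 + 9.12), so 25280.46 s.
Total = 400.2 + 25280.46 = 25680.66 s = 7.13 hours.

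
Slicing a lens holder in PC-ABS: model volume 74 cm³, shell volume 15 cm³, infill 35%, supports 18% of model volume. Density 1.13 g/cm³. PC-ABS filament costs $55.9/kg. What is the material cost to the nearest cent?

$3.09

Interior volume = 74 − 15 = 59 cm³.
Deposited infill = 0.35 × 59 = 20.65 cm³.
Support = 0.18 × 74 = 13.32 cm³.
Total printed volume = 15 + 20.65 + 13.32 = 48.97 cm³.
Mass = 48.97 × 1.13, so 55.3361 g.
At $55.9/kg: 55.3361/1000 × 55.9 = $3.09.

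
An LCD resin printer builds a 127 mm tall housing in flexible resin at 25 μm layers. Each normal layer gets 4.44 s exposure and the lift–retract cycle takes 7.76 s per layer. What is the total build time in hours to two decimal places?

17.22 hours

Layers = ⌈127/0.025⌉ = 5080.
Each layer takes: 4.44 + 7.76 → 12.2 s.
Build time: 5080 × 12.2 s = 61976 s, i.e. 17.22 hours.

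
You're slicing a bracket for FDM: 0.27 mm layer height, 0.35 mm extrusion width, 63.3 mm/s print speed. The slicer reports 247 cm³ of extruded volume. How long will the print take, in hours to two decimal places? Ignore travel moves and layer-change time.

11.47 hours

Bead cross-section = 0.27 × 0.35 = 0.0945 mm².
Total extruded path = 247000/0.0945 = 2613756.6 mm.
Time extruding = 2613756.6 / 63.3 = 41291.6 s.
That's 41291.6 s → 11.47 hours.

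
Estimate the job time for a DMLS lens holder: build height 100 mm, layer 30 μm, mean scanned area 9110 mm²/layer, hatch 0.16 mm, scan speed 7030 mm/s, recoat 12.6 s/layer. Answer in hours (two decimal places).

Layers = ⌈100/0.03⌉ = 3334.
Hatch length per layer: 9110 / 0.16 → 56937.5 mm.
Laser time per layer: 56937.5 / 7030 → 8.0992 s.
Layer cycle = 8.0992 + 12.6, so 20.6992 s.
Total: 3334 × 20.6992 s = 69011.1328 s → 19.17 hours.

19.17 hours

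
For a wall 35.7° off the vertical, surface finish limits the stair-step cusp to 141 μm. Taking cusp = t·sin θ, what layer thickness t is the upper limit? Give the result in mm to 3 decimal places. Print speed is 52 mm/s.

Layer height = cusp / sin(35.7°) = 0.141 / 0.5835 = 0.242 mm.

0.242 mm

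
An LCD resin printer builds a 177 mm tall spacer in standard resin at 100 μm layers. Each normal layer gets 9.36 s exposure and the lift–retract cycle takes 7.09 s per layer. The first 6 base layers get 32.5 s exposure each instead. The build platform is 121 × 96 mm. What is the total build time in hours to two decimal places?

8.13 hours

Layers = ⌈177/0.1⌉ = 1770.
Burn-in layers = 6 × (32.5 + 7.09), so 237.54 s.
Normal layers = 1764 × (9.36 + 7.09), so 29017.8 s.
Sum: 237.54 + 29017.8 = 29255.34 s → 8.13 hours.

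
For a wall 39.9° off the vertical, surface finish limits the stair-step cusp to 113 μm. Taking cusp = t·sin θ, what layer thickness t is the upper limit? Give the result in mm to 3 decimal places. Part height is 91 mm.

0.176 mm

t = h_c / sin θ = 0.113 / 0.6414 = 0.176 mm.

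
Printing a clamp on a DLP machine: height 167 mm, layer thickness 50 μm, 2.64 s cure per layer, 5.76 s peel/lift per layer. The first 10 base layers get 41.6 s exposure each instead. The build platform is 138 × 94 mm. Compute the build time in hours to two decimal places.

7.90 hours

Layer count = ceil(167 / 0.05) = 3340.
Bottom layers = 10 × (41.6 + 5.76) = 473.6 s.
Remaining layers = 3330 × (2.64 + 5.76), so 27972 s.
Sum: 473.6 + 27972 = 28445.6 s → 7.90 hours.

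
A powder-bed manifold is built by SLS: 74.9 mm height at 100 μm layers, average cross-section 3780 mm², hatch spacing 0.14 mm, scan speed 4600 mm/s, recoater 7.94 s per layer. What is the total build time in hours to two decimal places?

2.87 hours

Layers = ⌈74.9/0.1⌉ = 749.
Scan path per layer = 3780 / 0.14, so 27000 mm.
Per-layer scan time: 27000 / 4600 → 5.8696 s.
Time per layer = 5.8696 + 7.94, so 13.8096 s.
Build time = 749 × 13.8096 = 10343.3904 s = 2.87 hours.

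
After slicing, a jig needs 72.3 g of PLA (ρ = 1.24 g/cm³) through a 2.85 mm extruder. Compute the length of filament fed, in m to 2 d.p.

9.14 m

Extruded volume: 72.3/1.24 = 58.3065 cm³ (58306.5 mm³).
Filament cross-section = π × (2.85/2)² = 6.3794 mm².
Length = 58306.5 / 6.3794 = 9139.81 mm = 9.14 m.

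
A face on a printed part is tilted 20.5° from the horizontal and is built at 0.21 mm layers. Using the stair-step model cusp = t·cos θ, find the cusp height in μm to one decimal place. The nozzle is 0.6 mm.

196.7 μm

h_c = t·cos θ = 0.21 × 0.9367 = 0.196707 mm (196.7 μm).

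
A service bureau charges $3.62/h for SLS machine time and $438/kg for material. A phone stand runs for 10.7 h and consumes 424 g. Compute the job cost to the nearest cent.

Machine-time cost = 3.62 × 10.7 = $38.734.
Feedstock cost = 438 × 424/1000 = $185.712.
Total = 38.734 + 185.712 = 224.446 ≈ $224.45.

$224.45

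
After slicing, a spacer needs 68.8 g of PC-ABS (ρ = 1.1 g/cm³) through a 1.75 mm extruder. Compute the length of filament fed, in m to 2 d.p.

Volume = 68.8 g / 1.1 g·cm⁻³ = 62.5455 cm³ = 62545.5 mm³.
Filament cross-section = π × (1.75/2)² = 2.4053 mm².
Length = 62545.5 / 2.4053 = 26003.2 mm = 26.00 m.

26.00 m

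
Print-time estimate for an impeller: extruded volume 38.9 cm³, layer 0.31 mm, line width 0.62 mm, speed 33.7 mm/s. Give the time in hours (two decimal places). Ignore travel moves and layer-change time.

1.67 hours

Line area: 0.31 × 0.62 → 0.1922 mm².
Toolpath length = 38.9 cm³ / 0.1922 mm² = 38900 / 0.1922 = 202393.3 mm.
Time extruding = 202393.3 / 33.7, so 6005.7 s.
6005.7 s = 1.67 hours.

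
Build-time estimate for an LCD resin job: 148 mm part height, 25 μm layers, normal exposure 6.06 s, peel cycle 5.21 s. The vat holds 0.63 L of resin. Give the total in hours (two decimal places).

18.53 hours

Layers = ⌈148/0.025⌉ = 5920.
Each layer takes = 6.06 + 5.21 = 11.27 s.
Total = 5920 × 11.27 = 66718.4 s = 18.53 hours.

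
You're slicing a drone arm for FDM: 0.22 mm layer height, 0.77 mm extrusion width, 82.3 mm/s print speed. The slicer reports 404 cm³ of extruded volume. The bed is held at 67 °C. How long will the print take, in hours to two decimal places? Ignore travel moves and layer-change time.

8.05 hours

Line area: 0.22 × 0.77 → 0.1694 mm².
Path length: 404000 mm³ / 0.1694 mm² → 2384887.8 mm.
Extrusion time = 2384887.8 / 82.3 = 28978 s.
28978 s = 8.05 hours.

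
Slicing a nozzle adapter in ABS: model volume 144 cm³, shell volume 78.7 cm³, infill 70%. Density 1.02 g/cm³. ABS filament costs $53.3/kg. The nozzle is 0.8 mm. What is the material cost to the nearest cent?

Interior volume: 144 − 78.7 → 65.3 cm³.
Infill deposited = 0.70 × 65.3 = 45.71 cm³.
Total printed volume = 78.7 + 45.71 = 124.41 cm³.
Mass: 124.41 × 1.02 → 126.8982 g.
Cost = 126.8982 g / 1000 × $53.3/kg = $6.76.

$6.76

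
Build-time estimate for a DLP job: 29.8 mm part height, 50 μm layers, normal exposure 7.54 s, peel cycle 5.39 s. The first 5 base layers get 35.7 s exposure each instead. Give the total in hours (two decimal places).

Layers = ⌈29.8/0.05⌉ = 596.
Base layers = 5 × (35.7 + 5.39), so 205.45 s.
Remaining layers = 591 × (7.54 + 5.39) = 7641.63 s.
Total = 205.45 + 7641.63 = 7847.08 s = 2.18 hours.

2.18 hours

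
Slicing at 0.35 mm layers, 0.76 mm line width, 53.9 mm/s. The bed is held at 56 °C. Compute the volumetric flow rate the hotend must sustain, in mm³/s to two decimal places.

14.34

Bead cross-section = 0.35 × 0.76, so 0.266 mm².
Volumetric flow = 53.9 × 0.266 = 14.34 mm³/s.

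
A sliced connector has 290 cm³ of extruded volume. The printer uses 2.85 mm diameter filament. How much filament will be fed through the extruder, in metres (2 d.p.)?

45.46 m

A = π r² = π × 1.425² = 6.3794 mm².
L = 290000 mm³ / 6.3794 mm² = 45458.82 mm, i.e. 45.46 m.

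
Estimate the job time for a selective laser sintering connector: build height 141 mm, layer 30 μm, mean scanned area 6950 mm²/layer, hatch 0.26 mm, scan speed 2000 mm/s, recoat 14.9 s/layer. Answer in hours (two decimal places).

Layers = ⌈141/0.03⌉ = 4700.
Per-layer scan distance: 6950 / 0.26 → 26730.8 mm.
Scan time per layer = 26730.8 / 2000 = 13.3654 s.
Time per layer = 13.3654 + 14.9, so 28.2654 s.
Build time = 4700 × 28.2654 = 132847.38 s = 36.90 hours.

36.90 hours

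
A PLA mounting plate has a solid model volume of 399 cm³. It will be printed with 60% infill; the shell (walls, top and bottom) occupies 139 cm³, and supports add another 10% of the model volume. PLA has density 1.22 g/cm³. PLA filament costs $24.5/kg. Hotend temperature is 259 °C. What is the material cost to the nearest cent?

Interior volume = 399 − 139, so 260 cm³.
Infill deposited = 0.60 × 260 = 156 cm³.
Support = 0.10 × 399, so 39.9 cm³.
Deposited volume: 139 + 156 + 39.9 → 334.9 cm³.
Mass: 334.9 × 1.22 → 408.578 g.
Cost = 408.578 g / 1000 × $24.5/kg = $10.01.

$10.01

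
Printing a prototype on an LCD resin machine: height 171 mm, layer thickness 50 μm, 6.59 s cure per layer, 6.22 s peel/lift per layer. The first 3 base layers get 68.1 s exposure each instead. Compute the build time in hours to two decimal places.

Layers = ⌈171/0.05⌉ = 3420.
Bottom layers = 3 × (68.1 + 6.22), so 222.96 s.
Normal layers: 3417 × (6.59 + 6.22) → 43771.77 s.
Total = 222.96 + 43771.77 = 43994.73 s = 12.22 hours.

12.22 hours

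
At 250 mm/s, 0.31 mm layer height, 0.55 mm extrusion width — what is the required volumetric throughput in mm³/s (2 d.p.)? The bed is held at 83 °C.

42.63

Extrusion cross-section = 0.31 × 0.55 = 0.1705 mm².
Q = v·A = 250 × 0.1705 = 42.63 mm³/s.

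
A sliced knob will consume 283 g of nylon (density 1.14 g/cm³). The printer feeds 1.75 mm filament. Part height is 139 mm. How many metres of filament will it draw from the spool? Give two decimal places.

103.21 m

Extruded volume: 283/1.14 = 248.2456 cm³ (248245.6 mm³).
Filament cross-section = π × (1.75/2)² = 2.4053 mm².
Length = 248245.6 / 2.4053 = 103207.75 mm = 103.21 m.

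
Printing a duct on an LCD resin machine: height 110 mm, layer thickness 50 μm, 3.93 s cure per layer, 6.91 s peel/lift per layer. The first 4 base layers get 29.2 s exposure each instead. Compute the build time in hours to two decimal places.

Number of layers: 110 / 0.05 → 2200 (rounded up).
Base layers = 4 × (29.2 + 6.91), so 144.44 s.
Regular layers: 2196 × (3.93 + 6.91) → 23804.64 s.
Total = 144.44 + 23804.64 = 23949.08 s = 6.65 hours.

6.65 hours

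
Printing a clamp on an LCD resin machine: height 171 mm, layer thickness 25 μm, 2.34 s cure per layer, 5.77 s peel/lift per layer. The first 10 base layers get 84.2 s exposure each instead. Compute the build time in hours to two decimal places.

15.64 hours

Number of layers: 171 / 0.025 → 6840 (rounded up).
Bottom layers = 10 × (84.2 + 5.77), so 899.7 s.
Normal layers = 6830 × (2.34 + 5.77) = 55391.3 s.
Sum: 899.7 + 55391.3 = 56291 s → 15.64 hours.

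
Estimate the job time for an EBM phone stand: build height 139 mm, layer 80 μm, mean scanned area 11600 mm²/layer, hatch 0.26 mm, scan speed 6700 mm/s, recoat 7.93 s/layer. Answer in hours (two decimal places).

Layers = ⌈139/0.08⌉ = 1738.
Scan path per layer = 11600 / 0.26 = 44615.4 mm.
Beam time per layer = 44615.4 / 6700 = 6.659 s.
Per-layer time = 6.659 + 7.93 = 14.589 s.
Total: 1738 × 14.589 s = 25355.682 s → 7.04 hours.

7.04 hours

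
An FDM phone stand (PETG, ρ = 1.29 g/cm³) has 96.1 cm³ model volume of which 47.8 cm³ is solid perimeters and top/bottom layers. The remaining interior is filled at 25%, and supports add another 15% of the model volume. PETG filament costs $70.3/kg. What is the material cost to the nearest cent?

$6.74

Infill region = 96.1 − 47.8 = 48.3 cm³.
Deposited infill: 0.25 × 48.3 → 12.075 cm³.
Support = 0.15 × 96.1, so 14.415 cm³.
Total printed volume = 47.8 + 12.075 + 14.415, so 74.29 cm³.
Mass = 74.29 × 1.29, so 95.8341 g.
At $70.3/kg: 95.8341/1000 × 70.3 = $6.74.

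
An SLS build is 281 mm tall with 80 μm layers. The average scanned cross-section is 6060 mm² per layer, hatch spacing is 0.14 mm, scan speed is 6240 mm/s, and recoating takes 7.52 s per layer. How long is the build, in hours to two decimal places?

Number of layers: 281 / 0.08 → 3513 (rounded up).
Hatch length per layer: 6060 / 0.14 → 43285.7 mm.
Per-layer scan time = 43285.7 / 6240, so 6.9368 s.
Layer cycle = 6.9368 + 7.52, so 14.4568 s.
Total: 3513 × 14.4568 s = 50786.7384 s → 14.11 hours.

14.11 hours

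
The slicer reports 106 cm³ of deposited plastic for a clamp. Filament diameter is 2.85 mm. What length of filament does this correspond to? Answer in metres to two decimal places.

Filament cross-section = π × (2.85/2)² = 6.3794 mm².
L = 106000 mm³ / 6.3794 mm² = 16615.98 mm, i.e. 16.62 m.

16.62 m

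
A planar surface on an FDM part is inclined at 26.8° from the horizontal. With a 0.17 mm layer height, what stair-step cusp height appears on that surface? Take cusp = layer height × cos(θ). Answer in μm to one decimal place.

151.7 μm

h_c = t·cos θ = 0.17 × 0.8926 = 0.151742 mm (151.7 μm).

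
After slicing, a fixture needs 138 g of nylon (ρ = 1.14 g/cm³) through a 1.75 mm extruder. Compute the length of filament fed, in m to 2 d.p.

Extruded volume: 138/1.14 = 121.0526 cm³ (121052.6 mm³).
Cross-section of 1.75 mm filament: π·(1.75/2)² = 2.4053 mm².
Length = 121052.6 / 2.4053 = 50327.44 mm = 50.33 m.

50.33 m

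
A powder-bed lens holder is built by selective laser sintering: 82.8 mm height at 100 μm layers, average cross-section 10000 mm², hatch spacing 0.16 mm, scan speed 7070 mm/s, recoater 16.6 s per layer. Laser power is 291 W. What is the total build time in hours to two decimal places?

5.85 hours

Layer count = ceil(82.8 / 0.1) = 828.
Scan path per layer = 10000 / 0.16 = 62500 mm.
Scan time per layer: 62500 / 7070 → 8.8402 s.
Time per layer: 8.8402 + 16.6 → 25.4402 s.
828 layers × 25.4402 s/layer = 21064.4856 s, i.e. 5.85 hours.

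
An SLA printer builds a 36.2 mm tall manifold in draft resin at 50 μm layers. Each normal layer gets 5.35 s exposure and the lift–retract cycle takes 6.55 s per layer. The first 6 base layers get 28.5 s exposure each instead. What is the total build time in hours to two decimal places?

Number of layers: 36.2 / 0.05 → 724 (rounded up).
Base layers = 6 × (28.5 + 6.55) = 210.3 s.
Remaining layers = 718 × (5.35 + 6.55) = 8544.2 s.
Sum: 210.3 + 8544.2 = 8754.5 s → 2.43 hours.

2.43 hours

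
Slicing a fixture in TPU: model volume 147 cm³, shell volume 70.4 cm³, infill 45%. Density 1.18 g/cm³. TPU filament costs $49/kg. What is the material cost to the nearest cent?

$6.06

Interior volume: 147 − 70.4 → 76.6 cm³.
Infill deposited = 0.45 × 76.6, so 34.47 cm³.
Deposited volume = 70.4 + 34.47 = 104.87 cm³.
Mass = 104.87 × 1.18, so 123.7466 g.
At $49/kg: 123.7466/1000 × 49 = $6.06.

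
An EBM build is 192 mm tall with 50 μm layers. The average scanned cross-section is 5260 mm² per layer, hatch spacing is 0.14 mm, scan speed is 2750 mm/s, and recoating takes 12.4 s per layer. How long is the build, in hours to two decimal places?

27.80 hours

Layers = ⌈192/0.05⌉ = 3840.
Scan path per layer: 5260 / 0.14 → 37571.4 mm.
Beam time per layer = 37571.4 / 2750, so 13.6623 s.
Layer cycle = 13.6623 + 12.4, so 26.0623 s.
3840 layers × 26.0623 s/layer = 100079.232 s, i.e. 27.80 hours.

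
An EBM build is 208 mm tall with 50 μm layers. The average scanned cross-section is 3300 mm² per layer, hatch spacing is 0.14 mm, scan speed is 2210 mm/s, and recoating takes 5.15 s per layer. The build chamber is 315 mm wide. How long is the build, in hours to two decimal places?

18.28 hours

Layers = ⌈208/0.05⌉ = 4160.
Hatch length per layer = 3300 / 0.14, so 23571.4 mm.
Beam time per layer: 23571.4 / 2210 → 10.6658 s.
Per-layer time: 10.6658 + 5.15 → 15.8158 s.
4160 layers × 15.8158 s/layer = 65793.728 s, i.e. 18.28 hours.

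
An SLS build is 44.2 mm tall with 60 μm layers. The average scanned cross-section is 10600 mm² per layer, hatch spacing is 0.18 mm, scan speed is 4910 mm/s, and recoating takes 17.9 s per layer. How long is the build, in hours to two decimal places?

6.12 hours

Layers = ⌈44.2/0.06⌉ = 737.
Scan path per layer: 10600 / 0.18 → 58888.9 mm.
Laser time per layer = 58888.9 / 4910, so 11.9937 s.
Time per layer: 11.9937 + 17.9 → 29.8937 s.
737 layers × 29.8937 s/layer = 22031.6569 s, i.e. 6.12 hours.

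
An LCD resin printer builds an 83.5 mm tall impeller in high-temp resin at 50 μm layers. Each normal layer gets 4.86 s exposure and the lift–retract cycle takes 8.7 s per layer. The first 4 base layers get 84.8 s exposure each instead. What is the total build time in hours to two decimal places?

Number of layers: 83.5 / 0.05 → 1670 (rounded up).
Bottom layers = 4 × (84.8 + 8.7), so 374 s.
Normal layers = 1666 × (4.86 + 8.7), so 22590.96 s.
Total = 374 + 22590.96 = 22964.96 s = 6.38 hours.

6.38 hours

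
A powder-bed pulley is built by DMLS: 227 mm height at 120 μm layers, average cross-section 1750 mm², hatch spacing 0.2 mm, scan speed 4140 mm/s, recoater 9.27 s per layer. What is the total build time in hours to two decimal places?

Number of layers: 227 / 0.12 → 1892 (rounded up).
Scan path per layer = 1750 / 0.2 = 8750 mm.
Scan time per layer: 8750 / 4140 → 2.1135 s.
Layer cycle: 2.1135 + 9.27 → 11.3835 s.
Total: 1892 × 11.3835 s = 21537.582 s → 5.98 hours.

5.98 hours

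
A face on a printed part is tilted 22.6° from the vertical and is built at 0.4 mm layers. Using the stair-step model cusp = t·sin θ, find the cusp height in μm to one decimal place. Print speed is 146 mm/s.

sin(22.6°) = 0.3843, so cusp = 0.4 × 0.3843 = 0.15372 mm → 153.7 μm.

153.7 μm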